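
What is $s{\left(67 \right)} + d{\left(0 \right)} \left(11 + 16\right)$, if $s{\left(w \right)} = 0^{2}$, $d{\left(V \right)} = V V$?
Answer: $0$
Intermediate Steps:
$d{\left(V \right)} = V^{2}$
$s{\left(w \right)} = 0$
$s{\left(67 \right)} + d{\left(0 \right)} \left(11 + 16\right) = 0 + 0^{2} \left(11 + 16\right) = 0 + 0 \cdot 27 = 0 + 0 = 0$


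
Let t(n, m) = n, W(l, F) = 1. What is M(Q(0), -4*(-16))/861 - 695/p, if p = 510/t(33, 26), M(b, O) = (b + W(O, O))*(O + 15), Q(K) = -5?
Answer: -1327213/29274 ≈ -45.338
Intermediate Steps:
M(b, O) = (1 + b)*(15 + O) (M(b, O) = (b + 1)*(O + 15) = (1 + b)*(15 + O))
p = 170/11 (p = 510/33 = 510*(1/33) = 170/11 ≈ 15.455)
M(Q(0), -4*(-16))/861 - 695/p = (15 - 4*(-16) + 15*(-5) - 4*(-16)*(-5))/861 - 695/170/11 = (15 + 64 - 75 + 64*(-5))*(1/861) - 695*11/170 = (15 + 64 - 75 - 320)*(1/861) - 1529/34 = -316*1/861 - 1529/34 = -316/861 - 1529/34 = -1327213/29274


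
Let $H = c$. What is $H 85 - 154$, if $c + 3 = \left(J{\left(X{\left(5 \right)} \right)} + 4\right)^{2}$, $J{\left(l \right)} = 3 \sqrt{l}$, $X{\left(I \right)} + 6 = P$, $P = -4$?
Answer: $-6699 + 2040 i \sqrt{10} \approx -6699.0 + 6451.0 i$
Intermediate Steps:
$X{\left(I \right)} = -10$ ($X{\left(I \right)} = -6 - 4 = -10$)
$c = -3 + \left(4 + 3 i \sqrt{10}\right)^{2}$ ($c = -3 + \left(3 \sqrt{-10} + 4\right)^{2} = -3 + \left(3 i \sqrt{10} + 4\right)^{2} = -3 + \left(4 + 3 i \sqrt{10}\right)^{2} \approx -77.0 + 75.895 i$)
$H = -77 + 24 i \sqrt{10} \approx -77.0 + 75.895 i$
$H 85 - 154 = \left(-77 + 24 i \sqrt{10}\right) 85 - 154 = \left(-6545 + 2040 i \sqrt{10}\right) - 154 = -6699 + 2040 i \sqrt{10}$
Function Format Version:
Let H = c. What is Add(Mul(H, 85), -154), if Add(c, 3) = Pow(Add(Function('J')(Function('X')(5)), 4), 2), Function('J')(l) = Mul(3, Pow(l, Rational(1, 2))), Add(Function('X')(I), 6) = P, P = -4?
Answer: Add(-6699, Mul(2040, I, Pow(10, Rational(1, 2)))) ≈ Add(-6699.0, Mul(6451.0, I))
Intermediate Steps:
Function('X')(I) = -10 (Function('X')(I) = Add(-6, -4) = -10)
c = Add(-3, Pow(Add(4, Mul(3, I, Pow(10, Rational(1, 2)))), 2)) (c = Add(-3, Pow(Add(Mul(3, Pow(-10, Rational(1, 2))), 4), 2)) = Add(-3, Pow(Add(Mul(3, Mul(I, Pow(10, Rational(1, 2)))), 4), 2)) = Add(-3, Pow(Add(Mul(3, I, Pow(10, Rational(1, 2))), 4), 2)) = Add(-3, Pow(Add(4, Mul(3, I, Pow(10, Rational(1, 2)))), 2)) ≈ Add(-77.000, Mul(75.895, I)))
H = Add(-77, Mul(24, I, Pow(10, Rational(1, 2)))) ≈ Add(-77.000, Mul(75.895, I))
Add(Mul(H, 85), -154) = Add(Mul(Add(-77, Mul(24, I, Pow(10, Rational(1, 2)))), 85), -154) = Add(Add(-6545, Mul(2040, I, Pow(10, Rational(1, 2)))), -154) = Add(-6699, Mul(2040, I, Pow(10, Rational(1, 2))))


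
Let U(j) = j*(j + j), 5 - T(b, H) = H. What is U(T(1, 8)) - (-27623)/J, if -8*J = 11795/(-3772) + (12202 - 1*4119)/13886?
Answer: 5788548758710/66648147 ≈ 86852.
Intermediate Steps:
T(b, H) = 5 - H
U(j) = 2*j**2 (U(j) = j*(2*j) = 2*j**2)
J = 66648147/209511968 (J = -(11795/(-3772) + (12202 - 1*4119)/13886)/8 = -(11795*(-1/3772) + (12202 - 4119)*(1/13886))/8 = -(-11795/3772 + 8083*(1/13886))/8 = -(-11795/3772 + 8083/13886)/8 = -1/8*(-66648147/26188996) = 66648147/209511968 ≈ 0.31811)
U(T(1, 8)) - (-27623)/J = 2*(5 - 1*8)**2 - (-27623)/66648147/209511968 = 2*(5 - 8)**2 - (-27623)*209511968/66648147 = 2*(-3)**2 - 1*(-5787349092064/66648147) = 2*9 + 5787349092064/66648147 = 18 + 5787349092064/66648147 = 5788548758710/66648147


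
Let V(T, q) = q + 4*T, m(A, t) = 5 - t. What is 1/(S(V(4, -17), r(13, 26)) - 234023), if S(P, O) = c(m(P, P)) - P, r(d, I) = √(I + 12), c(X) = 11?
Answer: -1/234011 ≈ -4.2733e-6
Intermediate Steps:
r(d, I) = √(12 + I)
S(P, O) = 11 - P
1/(S(V(4, -17), r(13, 26)) - 234023) = 1/((11 - (-17 + 4*4)) - 234023) = 1/((11 - (-17 + 16)) - 234023) = 1/((11 - 1*(-1)) - 234023) = 1/((11 + 1) - 234023) = 1/(12 - 234023) = 1/(-234011) = -1/234011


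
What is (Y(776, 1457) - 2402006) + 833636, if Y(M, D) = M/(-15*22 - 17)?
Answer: -544225166/347 ≈ -1.5684e+6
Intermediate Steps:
Y(M, D) = -M/347 (Y(M, D) = M/(-330 - 17) = M/(-347) = M*(-1/347) = -M/347)
(Y(776, 1457) - 2402006) + 833636 = (-1/347*776 - 2402006) + 833636 = (-776/347 - 2402006) + 833636 = -833496858/347 + 833636 = -544225166/347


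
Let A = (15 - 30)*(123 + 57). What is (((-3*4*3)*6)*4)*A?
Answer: 2332800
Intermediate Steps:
A = -2700 (A = -15*180 = -2700)
(((-3*4*3)*6)*4)*A = (((-3*4*3)*6)*4)*(-2700) = ((-12*3*6)*4)*(-2700) = (-36*6*4)*(-2700) = -216*4*(-2700) = -864*(-2700) = 2332800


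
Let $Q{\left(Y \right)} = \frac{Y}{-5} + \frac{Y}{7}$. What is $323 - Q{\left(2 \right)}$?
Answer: $\frac{11309}{35} \approx 323.11$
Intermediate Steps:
$Q{\left(Y \right)} = - \frac{2 Y}{35}$ ($Q{\left(Y \right)} = Y \left(- \frac{1}{5}\right) + Y \frac{1}{7} = - \frac{Y}{5} + \frac{Y}{7} = - \frac{2 Y}{35}$)
$323 - Q{\left(2 \right)} = 323 - \left(- \frac{2}{35}\right) 2 = 323 - - \frac{4}{35} = 323 + \frac{4}{35} = \frac{11309}{35}$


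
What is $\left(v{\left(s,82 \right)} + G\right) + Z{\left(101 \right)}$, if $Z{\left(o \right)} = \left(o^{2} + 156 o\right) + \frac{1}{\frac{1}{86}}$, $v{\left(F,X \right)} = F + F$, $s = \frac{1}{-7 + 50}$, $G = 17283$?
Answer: $\frac{1863020}{43} \approx 43326.0$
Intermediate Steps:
$s = \frac{1}{43} \approx 0.023256$
$v{\left(F,X \right)} = 2 F$
$Z{\left(o \right)} = 86 + o^{2} + 156 o$ ($Z{\left(o \right)} = \left(o^{2} + 156 o\right) + \frac{1}{\frac{1}{86}} = \left(o^{2} + 156 o\right) + 86 = 86 + o^{2} + 156 o$)
$\left(v{\left(s,82 \right)} + G\right) + Z{\left(101 \right)} = \left(2 \cdot \frac{1}{43} + 17283\right) + \left(86 + 101^{2} + 156 \cdot 101\right) = \left(\frac{2}{43} + 17283\right) + \left(86 + 10201 + 15756\right) = \frac{743171}{43} + 26043 = \frac{1863020}{43}$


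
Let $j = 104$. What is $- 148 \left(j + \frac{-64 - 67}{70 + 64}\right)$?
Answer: $- \frac{1021570}{67} \approx -15247.0$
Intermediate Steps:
$- 148 \left(j + \frac{-64 - 67}{70 + 64}\right) = - 148 \left(104 + \frac{-64 - 67}{70 + 64}\right) = - 148 \left(104 - \frac{131}{134}\right) = \left(-148\right) \frac{13805}{134} = - \frac{1021570}{67}$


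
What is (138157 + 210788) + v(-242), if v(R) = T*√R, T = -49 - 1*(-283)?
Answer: 348945 + 2574*I*√2 ≈ 3.4895e+5 + 3640.2*I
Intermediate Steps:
T = 234 (T = -49 + 283 = 234)
v(R) = 234*√R
(138157 + 210788) + v(-242) = (138157 + 210788) + 234*√(-242) = 348945 + 234*(11*I*√2) = 348945 + 2574*I*√2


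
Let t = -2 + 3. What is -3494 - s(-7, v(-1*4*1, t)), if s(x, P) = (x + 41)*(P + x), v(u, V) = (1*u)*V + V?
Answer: -3154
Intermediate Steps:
t = 1
v(u, V) = V + V*u (v(u, V) = u*V + V = V*u + V = V + V*u)
s(x, P) = (41 + x)*(P + x)
-3494 - s(-7, v(-1*4*1, t)) = -3494 - ((-7)² + 41*(1*(1 - 1*4*1)) + 41*(-7) + (1*(1 - 1*4*1))*(-7)) = -3494 - (49 + 41*(1*(1 - 4*1)) - 287 + (1*(1 - 4*1))*(-7)) = -3494 - (49 + 41*(1*(1 - 4)) - 287 + (1*(1 - 4))*(-7)) = -3494 - (49 + 41*(1*(-3)) - 287 + (1*(-3))*(-7)) = -3494 - (49 + 41*(-3) - 287 - 3*(-7)) = -3494 - (49 - 123 - 287 + 21) = -3494 - 1*(-340) = -3494 + 340 = -3154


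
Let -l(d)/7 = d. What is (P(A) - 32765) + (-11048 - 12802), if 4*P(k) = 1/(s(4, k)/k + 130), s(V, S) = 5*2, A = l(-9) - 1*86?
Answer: -674850777/11920 ≈ -56615.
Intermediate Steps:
l(d) = -7*d
A = -23 (A = -7*(-9) - 1*86 = 63 - 86 = -23)
s(V, S) = 10
P(k) = 1/(4*(130 + 10/k)) (P(k) = 1/(4*(10/k + 130)) = 1/(4*(130 + 10/k)))
(P(A) - 32765) + (-11048 - 12802) = ((1/40)*(-23)/(1 + 13*(-23)) - 32765) + (-11048 - 12802) = ((1/40)*(-23)/(1 - 299) - 32765) - 23850 = ((1/40)*(-23)/(-298) - 32765) - 23850 = ((1/40)*(-23)*(-1/298) - 32765) - 23850 = (23/11920 - 32765) - 23850 = -390558777/11920 - 23850 = -674850777/11920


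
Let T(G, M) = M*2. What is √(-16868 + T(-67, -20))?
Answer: 2*I*√4227 ≈ 130.03*I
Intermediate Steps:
T(G, M) = 2*M
√(-16868 + T(-67, -20)) = √(-16868 + 2*(-20)) = √(-16868 - 40) = √(-16908) = 2*I*√4227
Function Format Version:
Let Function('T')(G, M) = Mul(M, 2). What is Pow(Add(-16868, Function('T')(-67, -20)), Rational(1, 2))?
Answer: Mul(2, I, Pow(4227, Rational(1, 2))) ≈ Mul(130.03, I)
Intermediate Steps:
Function('T')(G, M) = Mul(2, M)
Pow(Add(-16868, Function('T')(-67, -20)), Rational(1, 2)) = Pow(Add(-16868, Mul(2, -20)), Rational(1, 2)) = Pow(Add(-16868, -40), Rational(1, 2)) = Pow(-16908, Rational(1, 2)) = Mul(2, I, Pow(4227, Rational(1, 2)))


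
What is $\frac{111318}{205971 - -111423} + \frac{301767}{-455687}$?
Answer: $- \frac{7508811622}{24105386613} \approx -0.3115$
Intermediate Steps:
$\frac{111318}{205971 - -111423} + \frac{301767}{-455687} = \frac{111318}{205971 + 111423} + 301767 \left(- \frac{1}{455687}\right) = \frac{111318}{317394} - \frac{301767}{455687} = 111318 \cdot \frac{1}{317394} - \frac{301767}{455687} = \frac{18553}{52899} - \frac{301767}{455687} = - \frac{7508811622}{24105386613}$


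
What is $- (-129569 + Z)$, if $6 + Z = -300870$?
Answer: $430445$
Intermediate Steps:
$Z = -300876$ ($Z = -6 - 300870 = -300876$)
$- (-129569 + Z) = - (-129569 - 300876) = \left(-1\right) \left(-430445\right) = 430445$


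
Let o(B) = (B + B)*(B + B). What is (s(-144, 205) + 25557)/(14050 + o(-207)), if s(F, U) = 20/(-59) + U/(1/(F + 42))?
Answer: 274153/10941314 ≈ 0.025057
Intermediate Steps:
o(B) = 4*B² (o(B) = (2*B)*(2*B) = 4*B²)
s(F, U) = -20/59 + U*(42 + F) (s(F, U) = 20*(-1/59) + U/(1/(42 + F)) = -20/59 + U*(42 + F))
(s(-144, 205) + 25557)/(14050 + o(-207)) = ((-20/59 + 42*205 - 144*205) + 25557)/(14050 + 4*(-207)²) = ((-20/59 + 8610 - 29520) + 25557)/(14050 + 4*42849) = (-1233710/59 + 25557)/(14050 + 171396) = (274153/59)/185446 = (274153/59)*(1/185446) = 274153/10941314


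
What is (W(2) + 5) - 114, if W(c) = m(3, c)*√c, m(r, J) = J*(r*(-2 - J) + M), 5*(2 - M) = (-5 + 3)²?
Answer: -109 - 108*√2/5 ≈ -139.55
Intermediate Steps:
M = 6/5 (M = 2 - (-5 + 3)²/5 = 2 - ⅕*(-2)² = 2 - ⅕*4 = 2 - ⅘ = 6/5 ≈ 1.2000)
m(r, J) = J*(6/5 + r*(-2 - J)) (m(r, J) = J*(r*(-2 - J) + 6/5) = J*(6/5 + r*(-2 - J)))
W(c) = c^(3/2)*(-24 - 15*c)/5 (W(c) = (c*(6 - 10*3 - 5*c*3)/5)*√c = (c*(6 - 30 - 15*c)/5)*√c = (c*(-24 - 15*c)/5)*√c = c^(3/2)*(-24 - 15*c)/5)
(W(2) + 5) - 114 = (2^(3/2)*(-24/5 - 3*2) + 5) - 114 = ((2*√2)*(-24/5 - 6) + 5) - 114 = ((2*√2)*(-54/5) + 5) - 114 = (-108*√2/5 + 5) - 114 = (5 - 108*√2/5) - 114 = -109 - 108*√2/5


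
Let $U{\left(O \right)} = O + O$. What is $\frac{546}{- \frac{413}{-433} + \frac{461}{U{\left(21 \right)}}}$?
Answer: $\frac{9929556}{216959} \approx 45.767$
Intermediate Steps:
$U{\left(O \right)} = 2 O$
$\frac{546}{- \frac{413}{-433} + \frac{461}{U{\left(21 \right)}}} = \frac{546}{- \frac{413}{-433} + \frac{461}{2 \cdot 21}} = \frac{546}{\left(-413\right) \left(- \frac{1}{433}\right) + \frac{461}{42}} = \frac{546}{\frac{413}{433} + 461 \cdot \frac{1}{42}} = \frac{546}{\frac{413}{433} + \frac{461}{42}} = \frac{546}{\frac{216959}{18186}} = 546 \cdot \frac{18186}{216959} = \frac{9929556}{216959}$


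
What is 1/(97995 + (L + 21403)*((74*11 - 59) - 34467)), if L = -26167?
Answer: 1/160701963 ≈ 6.2227e-9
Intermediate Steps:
1/(97995 + (L + 21403)*((74*11 - 59) - 34467)) = 1/(97995 + (-26167 + 21403)*((74*11 - 59) - 34467)) = 1/(97995 - 4764*((814 - 59) - 34467)) = 1/(97995 - 4764*(755 - 34467)) = 1/(97995 - 4764*(-33712)) = 1/(97995 + 160603968) = 1/160701963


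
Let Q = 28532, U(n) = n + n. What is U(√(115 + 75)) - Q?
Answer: -28532 + 2*√190 ≈ -28504.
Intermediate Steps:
U(n) = 2*n
U(√(115 + 75)) - Q = 2*√(115 + 75) - 1*28532 = 2*√190 - 28532 = -28532 + 2*√190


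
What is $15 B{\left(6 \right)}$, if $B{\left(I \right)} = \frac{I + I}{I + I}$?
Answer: $15$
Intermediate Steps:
$B{\left(I \right)} = 1$ ($B{\left(I \right)} = \frac{2 I}{2 I} = 2 I \frac{1}{2 I} = 1$)
$15 B{\left(6 \right)} = 15 \cdot 1 = 15$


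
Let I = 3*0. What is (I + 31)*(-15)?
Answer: -465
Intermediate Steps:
I = 0
(I + 31)*(-15) = (0 + 31)*(-15) = 31*(-15) = -465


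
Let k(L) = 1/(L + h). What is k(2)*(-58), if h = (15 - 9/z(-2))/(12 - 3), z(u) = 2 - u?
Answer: -696/41 ≈ -16.976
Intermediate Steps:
h = 17/12 (h = (15 - 9/(2 - 1*(-2)))/(12 - 3) = (15 - 9/(2 + 2))/9 = (15 - 9/4)*(⅑) = (51/4)*(⅑) = 17/12 ≈ 1.4167)
k(L) = 1/(17/12 + L) (k(L) = 1/(L + 17/12) = 1/(17/12 + L))
k(2)*(-58) = (12/(17 + 12*2))*(-58) = (12/(17 + 24))*(-58) = (12/41)*(-58) = -696/41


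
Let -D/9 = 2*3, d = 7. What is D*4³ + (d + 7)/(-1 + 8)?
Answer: -3454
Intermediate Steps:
D = -54 (D = -18*3 = -9*6 = -54)
D*4³ + (d + 7)/(-1 + 8) = -54*4³ + (7 + 7)/(-1 + 8) = -54*64 + 14/7 = -3456 + 14*(⅐) = -3456 + 2 = -3454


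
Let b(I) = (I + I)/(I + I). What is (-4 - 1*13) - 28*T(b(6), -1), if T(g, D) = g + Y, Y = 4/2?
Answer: -101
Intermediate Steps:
Y = 2 (Y = 4*(½) = 2)
b(I) = 1 (b(I) = (2*I)/((2*I)) = (2*I)*(1/(2*I)) = 1)
T(g, D) = 2 + g (T(g, D) = g + 2 = 2 + g)
(-4 - 1*13) - 28*T(b(6), -1) = (-4 - 1*13) - 28*(2 + 1) = (-4 - 13) - 28*3 = -17 - 84 = -101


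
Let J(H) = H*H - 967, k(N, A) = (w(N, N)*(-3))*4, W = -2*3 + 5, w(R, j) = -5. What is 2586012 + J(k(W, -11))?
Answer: 2588645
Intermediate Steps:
W = -1 (W = -6 + 5 = -1)
k(N, A) = 60 (k(N, A) = -5*(-3)*4 = 15*4 = 60)
J(H) = -967 + H² (J(H) = H² - 967 = -967 + H²)
2586012 + J(k(W, -11)) = 2586012 + (-967 + 60²) = 2586012 + (-967 + 3600) = 2586012 + 2633 = 2588645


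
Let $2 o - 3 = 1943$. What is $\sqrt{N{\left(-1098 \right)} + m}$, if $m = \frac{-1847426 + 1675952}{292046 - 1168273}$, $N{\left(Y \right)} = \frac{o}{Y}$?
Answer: $\frac{i \sqrt{71012442518231786}}{320699082} \approx 0.83094 i$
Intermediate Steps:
$o = 973$ ($o = \frac{3}{2} + \frac{1}{2} \cdot 1943 = \frac{3}{2} + \frac{1943}{2} = 973$)
$N{\left(Y \right)} = \frac{973}{Y}$
$m = \frac{171474}{876227}$ ($m = - \frac{171474}{-876227} = \left(-171474\right) \left(- \frac{1}{876227}\right) = \frac{171474}{876227} \approx 0.1957$)
$\sqrt{N{\left(-1098 \right)} + m} = \sqrt{\frac{973}{-1098} + \frac{171474}{876227}} = \sqrt{973 \left(- \frac{1}{1098}\right) + \frac{171474}{876227}} = \sqrt{- \frac{973}{1098} + \frac{171474}{876227}} = \sqrt{- \frac{664290419}{962097246}} = \frac{i \sqrt{71012442518231786}}{320699082}$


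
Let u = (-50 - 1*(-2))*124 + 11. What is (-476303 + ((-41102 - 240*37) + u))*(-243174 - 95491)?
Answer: 180246318290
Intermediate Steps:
u = -5941 (u = (-50 + 2)*124 + 11 = -48*124 + 11 = -5952 + 11 = -5941)
(-476303 + ((-41102 - 240*37) + u))*(-243174 - 95491) = (-476303 + ((-41102 - 240*37) - 5941))*(-243174 - 95491) = (-476303 + ((-41102 - 8880) - 5941))*(-338665) = (-476303 + (-49982 - 5941))*(-338665) = (-476303 - 55923)*(-338665) = -532226*(-338665) = 180246318290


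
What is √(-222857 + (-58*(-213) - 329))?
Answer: 4*I*√13177 ≈ 459.16*I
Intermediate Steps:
√(-222857 + (-58*(-213) - 329)) = √(-222857 + (12354 - 329)) = √(-222857 + 12025) = √(-210832) = 4*I*√13177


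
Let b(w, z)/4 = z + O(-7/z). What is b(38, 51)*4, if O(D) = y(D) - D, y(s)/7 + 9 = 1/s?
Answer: -51296/51 ≈ -1005.8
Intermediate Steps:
y(s) = -63 + 7/s
O(D) = -63 - D + 7/D (O(D) = (-63 + 7/D) - D = -63 - D + 7/D)
b(w, z) = -252 + 28/z (b(w, z) = 4*(z + (-63 - (-7)/z + 7/((-7/z)))) = 4*(z + (-63 + 7/z + 7*(-z/7))) = 4*(z + (-63 + 7/z - z)) = 4*(z + (-63 - z + 7/z)) = 4*(-63 + 7/z) = -252 + 28/z)
b(38, 51)*4 = (-252 + 28/51)*4 = -12824/51*4 = -51296/51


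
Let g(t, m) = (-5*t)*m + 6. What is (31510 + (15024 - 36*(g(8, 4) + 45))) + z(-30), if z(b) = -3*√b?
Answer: 50458 - 3*I*√30 ≈ 50458.0 - 16.432*I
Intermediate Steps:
g(t, m) = 6 - 5*m*t (g(t, m) = -5*m*t + 6 = 6 - 5*m*t)
(31510 + (15024 - 36*(g(8, 4) + 45))) + z(-30) = (31510 + (15024 - 36*((6 - 5*4*8) + 45))) - 3*I*√30 = (31510 + (15024 - 36*((6 - 160) + 45))) - 3*I*√30 = (31510 + (15024 - 36*(-154 + 45))) - 3*I*√30 = (31510 + (15024 - 36*(-109))) - 3*I*√30 = (31510 + (15024 + 3924)) - 3*I*√30 = (31510 + 18948) - 3*I*√30 = 50458 - 3*I*√30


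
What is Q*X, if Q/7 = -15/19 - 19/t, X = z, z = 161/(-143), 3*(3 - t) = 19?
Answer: -1051491/27170 ≈ -38.700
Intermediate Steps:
t = -10/3 (t = 3 - ⅓*19 = 3 - 19/3 = -10/3 ≈ -3.3333)
z = -161/143 (z = 161*(-1/143) = -161/143 ≈ -1.1259)
X = -161/143 ≈ -1.1259
Q = 6531/190 (Q = 7*(-15/19 - 19/(-10/3)) = 7*(-15*1/19 - 19*(-3/10)) = 7*(-15/19 + 57/10) = 7*(933/190) = 6531/190 ≈ 34.374)
Q*X = (6531/190)*(-161/143) = -1051491/27170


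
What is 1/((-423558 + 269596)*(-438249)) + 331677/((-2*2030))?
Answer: -1598533708565869/19567370836020 ≈ -81.694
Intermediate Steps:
1/((-423558 + 269596)*(-438249)) + 331677/((-2*2030)) = -1/438249/(-153962) + 331677/(-4060) = -1/153962*(-1/438249) + 331677*(-1/4060) = 1/67473692538 - 331677/4060 = -1598533708565869/19567370836020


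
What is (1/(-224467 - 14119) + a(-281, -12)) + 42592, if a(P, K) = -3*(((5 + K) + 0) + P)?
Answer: 10367993215/238586 ≈ 43456.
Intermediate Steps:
a(P, K) = -15 - 3*K - 3*P (a(P, K) = -3*((5 + K) + P) = -3*(5 + K + P) = -15 - 3*K - 3*P)
(1/(-224467 - 14119) + a(-281, -12)) + 42592 = (1/(-224467 - 14119) + (-15 - 3*(-12) - 3*(-281))) + 42592 = (1/(-238586) + (-15 + 36 + 843)) + 42592 = (-1/238586 + 864) + 42592 = 206138303/238586 + 42592 = 10367993215/238586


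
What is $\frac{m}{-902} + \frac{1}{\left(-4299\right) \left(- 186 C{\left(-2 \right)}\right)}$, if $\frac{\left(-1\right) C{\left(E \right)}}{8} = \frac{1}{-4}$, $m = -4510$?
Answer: $\frac{7996141}{1599228} \approx 5.0$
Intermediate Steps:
$C{\left(E \right)} = 2$ ($C{\left(E \right)} = - \frac{8}{-4} = \left(-8\right) \left(- \frac{1}{4}\right) = 2$)
$\frac{m}{-902} + \frac{1}{\left(-4299\right) \left(- 186 C{\left(-2 \right)}\right)} = - \frac{4510}{-902} + \frac{1}{\left(-4299\right) \left(\left(-186\right) 2\right)} = \left(-4510\right) \left(- \frac{1}{902}\right) - \frac{1}{4299 \left(-372\right)} = 5 - - \frac{1}{1599228} = 5 + \frac{1}{1599228} = \frac{7996141}{1599228}$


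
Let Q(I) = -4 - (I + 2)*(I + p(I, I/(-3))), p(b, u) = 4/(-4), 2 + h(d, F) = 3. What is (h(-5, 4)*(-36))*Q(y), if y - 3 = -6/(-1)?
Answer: 3312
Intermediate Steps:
h(d, F) = 1 (h(d, F) = -2 + 3 = 1)
p(b, u) = -1 (p(b, u) = 4*(-¼) = -1)
y = 9 (y = 3 - 6/(-1) = 3 - 6*(-1) = 3 + 6 = 9)
Q(I) = -4 - (-1 + I)*(2 + I) (Q(I) = -4 - (I + 2)*(I - 1) = -4 - (2 + I)*(-1 + I) = -4 - (-1 + I)*(2 + I))
(h(-5, 4)*(-36))*Q(y) = (1*(-36))*(-2 - 1*9 - 1*9²) = -36*(-2 - 9 - 1*81) = -36*(-2 - 9 - 81) = -36*(-92) = 3312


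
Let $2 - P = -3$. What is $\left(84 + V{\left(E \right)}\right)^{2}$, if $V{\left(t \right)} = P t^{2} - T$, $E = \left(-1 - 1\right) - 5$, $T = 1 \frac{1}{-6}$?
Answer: $\frac{3900625}{36} \approx 1.0835 \cdot 10^{5}$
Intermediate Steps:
$T = - \frac{1}{6}$ ($T = 1 \left(- \frac{1}{6}\right) = - \frac{1}{6} \approx -0.16667$)
$E = -7$ ($E = -2 - 5 = -7$)
$P = 5$ ($P = 2 - -3 = 2 + 3 = 5$)
$V{\left(t \right)} = \frac{1}{6} + 5 t^{2}$ ($V{\left(t \right)} = 5 t^{2} - - \frac{1}{6} = 5 t^{2} + \frac{1}{6} = \frac{1}{6} + 5 t^{2}$)
$\left(84 + V{\left(E \right)}\right)^{2} = \left(84 + \left(\frac{1}{6} + 5 \left(-7\right)^{2}\right)\right)^{2} = \left(84 + \left(\frac{1}{6} + 5 \cdot 49\right)\right)^{2} = \left(84 + \left(\frac{1}{6} + 245\right)\right)^{2} = \left(84 + \frac{1471}{6}\right)^{2} = \left(\frac{1975}{6}\right)^{2} = \frac{3900625}{36}$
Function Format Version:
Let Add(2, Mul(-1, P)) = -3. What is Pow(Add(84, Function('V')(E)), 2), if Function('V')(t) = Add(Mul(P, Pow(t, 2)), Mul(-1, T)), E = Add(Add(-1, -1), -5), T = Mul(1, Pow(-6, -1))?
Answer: Rational(3900625, 36) ≈ 1.0835e+5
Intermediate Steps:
T = Rational(-1, 6) (T = Mul(1, Rational(-1, 6)) = Rational(-1, 6) ≈ -0.16667)
E = -7 (E = Add(-2, -5) = -7)
P = 5 (P = Add(2, Mul(-1, -3)) = Add(2, 3) = 5)
Function('V')(t) = Add(Rational(1, 6), Mul(5, Pow(t, 2))) (Function('V')(t) = Add(Mul(5, Pow(t, 2)), Mul(-1, Rational(-1, 6))) = Add(Mul(5, Pow(t, 2)), Rational(1, 6)) = Add(Rational(1, 6), Mul(5, Pow(t, 2))))
Pow(Add(84, Function('V')(E)), 2) = Pow(Add(84, Add(Rational(1, 6), Mul(5, Pow(-7, 2)))), 2) = Pow(Add(84, Add(Rational(1, 6), Mul(5, 49))), 2) = Pow(Add(84, Add(Rational(1, 6), 245)), 2) = Pow(Add(84, Rational(1471, 6)), 2) = Pow(Rational(1975, 6), 2) = Rational(3900625, 36)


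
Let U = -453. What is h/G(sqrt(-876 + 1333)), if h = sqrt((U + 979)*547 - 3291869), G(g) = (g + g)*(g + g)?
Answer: I*sqrt(3004147)/1828 ≈ 0.94817*I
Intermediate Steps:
G(g) = 4*g**2 (G(g) = (2*g)*(2*g) = 4*g**2)
h = I*sqrt(3004147) (h = sqrt((-453 + 979)*547 - 3291869) = sqrt(526*547 - 3291869) = sqrt(287722 - 3291869) = sqrt(-3004147) = I*sqrt(3004147) ≈ 1733.2*I)
h/G(sqrt(-876 + 1333)) = (I*sqrt(3004147))/((4*(sqrt(-876 + 1333))**2)) = (I*sqrt(3004147))/((4*(sqrt(457))**2)) = (I*sqrt(3004147))/((4*457)) = (I*sqrt(3004147))/1828 = (I*sqrt(3004147))*(1/1828) = I*sqrt(3004147)/1828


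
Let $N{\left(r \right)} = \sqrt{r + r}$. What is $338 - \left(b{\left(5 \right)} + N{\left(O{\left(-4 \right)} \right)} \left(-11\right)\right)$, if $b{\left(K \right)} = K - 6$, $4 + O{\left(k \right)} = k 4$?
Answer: $339 + 22 i \sqrt{10} \approx 339.0 + 69.57 i$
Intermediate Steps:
$O{\left(k \right)} = -4 + 4 k$ ($O{\left(k \right)} = -4 + k 4 = -4 + 4 k$)
$b{\left(K \right)} = -6 + K$ ($b{\left(K \right)} = K - 6 = -6 + K$)
$N{\left(r \right)} = \sqrt{2} \sqrt{r}$ ($N{\left(r \right)} = \sqrt{2 r} = \sqrt{2} \sqrt{r}$)
$338 - \left(b{\left(5 \right)} + N{\left(O{\left(-4 \right)} \right)} \left(-11\right)\right) = 338 - \left(\left(-6 + 5\right) + \sqrt{2} \sqrt{-4 + 4 \left(-4\right)} \left(-11\right)\right) = 338 - \left(-1 + \sqrt{2} \sqrt{-4 - 16} \left(-11\right)\right) = 338 - \left(-1 + \sqrt{2} \sqrt{-20} \left(-11\right)\right) = 338 - \left(-1 + \sqrt{2} \cdot 2 i \sqrt{5} \left(-11\right)\right) = 338 - \left(-1 + 2 i \sqrt{10} \left(-11\right)\right) = 338 - \left(-1 - 22 i \sqrt{10}\right) = 338 + \left(1 + 22 i \sqrt{10}\right) = 339 + 22 i \sqrt{10}$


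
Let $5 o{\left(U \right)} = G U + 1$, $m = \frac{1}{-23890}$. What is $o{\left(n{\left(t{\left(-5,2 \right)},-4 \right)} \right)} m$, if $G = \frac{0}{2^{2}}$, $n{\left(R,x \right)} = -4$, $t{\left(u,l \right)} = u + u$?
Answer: $- \frac{1}{119450} \approx -8.3717 \cdot 10^{-6}$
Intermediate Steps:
$t{\left(u,l \right)} = 2 u$
$m = - \frac{1}{23890} \approx -4.1859 \cdot 10^{-5}$
$G = 0$ ($G = \frac{0}{4} = 0 \cdot \frac{1}{4} = 0$)
$o{\left(U \right)} = \frac{1}{5}$ ($o{\left(U \right)} = \frac{0 U + 1}{5} = \frac{0 + 1}{5} = \frac{1}{5} \cdot 1 = \frac{1}{5}$)
$o{\left(n{\left(t{\left(-5,2 \right)},-4 \right)} \right)} m = \frac{1}{5} \left(- \frac{1}{23890}\right) = - \frac{1}{119450}$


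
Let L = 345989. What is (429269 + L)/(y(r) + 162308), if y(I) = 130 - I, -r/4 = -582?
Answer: 387629/80055 ≈ 4.8420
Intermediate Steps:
r = 2328 (r = -4*(-582) = 2328)
(429269 + L)/(y(r) + 162308) = (429269 + 345989)/((130 - 1*2328) + 162308) = 775258/((130 - 2328) + 162308) = 775258/(-2198 + 162308) = 775258/160110 = 775258*(1/160110) = 387629/80055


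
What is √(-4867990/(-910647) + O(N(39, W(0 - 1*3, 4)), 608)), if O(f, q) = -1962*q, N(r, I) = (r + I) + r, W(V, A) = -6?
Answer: I*√109915325188039126/303549 ≈ 1092.2*I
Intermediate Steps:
N(r, I) = I + 2*r (N(r, I) = (I + r) + r = I + 2*r)
√(-4867990/(-910647) + O(N(39, W(0 - 1*3, 4)), 608)) = √(-4867990/(-910647) - 1962*608) = √(-4867990*(-1/910647) - 1192896) = √(4867990/910647 - 1192896) = √(-1086302295722/910647) = I*√109915325188039126/303549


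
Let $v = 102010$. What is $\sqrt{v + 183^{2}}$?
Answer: $\sqrt{135499} \approx 368.1$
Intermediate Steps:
$\sqrt{v + 183^{2}} = \sqrt{102010 + 183^{2}} = \sqrt{102010 + 33489} = \sqrt{135499}$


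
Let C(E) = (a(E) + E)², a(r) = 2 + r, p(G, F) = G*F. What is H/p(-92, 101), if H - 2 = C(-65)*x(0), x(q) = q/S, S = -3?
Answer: -1/4646 ≈ -0.00021524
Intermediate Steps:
p(G, F) = F*G
x(q) = -q/3 (x(q) = q/(-3) = q*(-⅓) = -q/3)
C(E) = (2 + 2*E)² (C(E) = ((2 + E) + E)² = (2 + 2*E)²)
H = 2 (H = 2 + (4*(1 - 65)²)*(-⅓*0) = 2 + (4*(-64)²)*0 = 2 + (4*4096)*0 = 2 + 16384*0 = 2 + 0 = 2)
H/p(-92, 101) = 2/((101*(-92))) = 2/(-9292) = 2*(-1/9292) = -1/4646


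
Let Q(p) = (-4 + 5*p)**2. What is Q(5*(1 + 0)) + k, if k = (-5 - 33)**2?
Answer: 1885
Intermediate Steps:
k = 1444 (k = (-38)**2 = 1444)
Q(5*(1 + 0)) + k = (-4 + 5*(5*(1 + 0)))**2 + 1444 = (-4 + 5*(5*1))**2 + 1444 = (-4 + 5*5)**2 + 1444 = (-4 + 25)**2 + 1444 = 21**2 + 1444 = 441 + 1444 = 1885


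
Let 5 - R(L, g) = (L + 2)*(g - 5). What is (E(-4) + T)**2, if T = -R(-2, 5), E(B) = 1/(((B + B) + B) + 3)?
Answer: 2116/81 ≈ 26.123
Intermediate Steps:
R(L, g) = 5 - (-5 + g)*(2 + L) (R(L, g) = 5 - (L + 2)*(g - 5) = 5 - (2 + L)*(-5 + g) = 5 - (-5 + g)*(2 + L))
E(B) = 1/(3 + 3*B) (E(B) = 1/((2*B + B) + 3) = 1/(3*B + 3) = 1/(3 + 3*B))
T = -5 (T = -(15 - 2*5 + 5*(-2) - 1*(-2)*5) = -(15 - 10 - 10 + 10) = -1*5 = -5)
(E(-4) + T)**2 = (1/(3*(1 - 4)) - 5)**2 = ((1/3)/(-3) - 5)**2 = ((1/3)*(-1/3) - 5)**2 = (-1/9 - 5)**2 = (-46/9)**2 = 2116/81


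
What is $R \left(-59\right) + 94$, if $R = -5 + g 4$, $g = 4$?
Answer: $-555$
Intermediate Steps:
$R = 11$ ($R = -5 + 4 \cdot 4 = -5 + 16 = 11$)
$R \left(-59\right) + 94 = 11 \left(-59\right) + 94 = -649 + 94 = -555$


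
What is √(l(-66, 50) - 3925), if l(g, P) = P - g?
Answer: I*√3809 ≈ 61.717*I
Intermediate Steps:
√(l(-66, 50) - 3925) = √((50 - 1*(-66)) - 3925) = √((50 + 66) - 3925) = √(116 - 3925) = √(-3809) = I*√3809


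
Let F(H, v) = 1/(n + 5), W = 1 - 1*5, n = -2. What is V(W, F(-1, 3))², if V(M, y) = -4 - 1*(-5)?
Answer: 1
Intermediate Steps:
W = -4 (W = 1 - 5 = -4)
F(H, v) = ⅓ (F(H, v) = 1/(-2 + 5) = 1/3 = ⅓)
V(M, y) = 1 (V(M, y) = -4 + 5 = 1)
V(W, F(-1, 3))² = 1² = 1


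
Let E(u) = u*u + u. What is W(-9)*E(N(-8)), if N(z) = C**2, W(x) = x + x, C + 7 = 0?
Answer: -44100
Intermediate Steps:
C = -7 (C = -7 + 0 = -7)
W(x) = 2*x
N(z) = 49 (N(z) = (-7)**2 = 49)
E(u) = u + u**2 (E(u) = u**2 + u = u + u**2)
W(-9)*E(N(-8)) = (2*(-9))*(49*(1 + 49)) = -882*50 = -18*2450 = -44100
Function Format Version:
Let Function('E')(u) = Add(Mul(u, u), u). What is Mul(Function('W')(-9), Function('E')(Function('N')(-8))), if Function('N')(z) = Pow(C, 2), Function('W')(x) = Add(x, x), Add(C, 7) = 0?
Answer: -44100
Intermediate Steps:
C = -7 (C = Add(-7, 0) = -7)
Function('W')(x) = Mul(2, x)
Function('N')(z) = 49 (Function('N')(z) = Pow(-7, 2) = 49)
Function('E')(u) = Add(u, Pow(u, 2)) (Function('E')(u) = Add(Pow(u, 2), u) = Add(u, Pow(u, 2)))
Mul(Function('W')(-9), Function('E')(Function('N')(-8))) = Mul(Mul(2, -9), Mul(49, Add(1, 49))) = Mul(-18, Mul(49, 50)) = Mul(-18, 2450) = -44100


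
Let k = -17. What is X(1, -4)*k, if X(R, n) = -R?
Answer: 17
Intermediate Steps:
X(1, -4)*k = -1*1*(-17) = -1*(-17) = 17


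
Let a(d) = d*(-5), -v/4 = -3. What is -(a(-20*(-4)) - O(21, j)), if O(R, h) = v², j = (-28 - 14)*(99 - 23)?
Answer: 544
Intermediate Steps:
v = 12 (v = -4*(-3) = 12)
j = -3192 (j = -42*76 = -3192)
a(d) = -5*d
O(R, h) = 144 (O(R, h) = 12² = 144)
-(a(-20*(-4)) - O(21, j)) = -(-(-100)*(-4) - 1*144) = -(-5*80 - 144) = -(-400 - 144) = -1*(-544) = 544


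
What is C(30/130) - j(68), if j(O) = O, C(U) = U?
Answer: -881/13 ≈ -67.769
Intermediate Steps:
C(30/130) - j(68) = 30/130 - 1*68 = 30*(1/130) - 68 = 3/13 - 68 = -881/13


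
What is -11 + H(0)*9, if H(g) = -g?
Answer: -11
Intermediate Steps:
-11 + H(0)*9 = -11 - 1*0*9 = -11 + 0*9 = -11 + 0 = -11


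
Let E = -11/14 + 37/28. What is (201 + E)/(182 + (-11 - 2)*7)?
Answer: 5643/2548 ≈ 2.2147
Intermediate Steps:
E = 15/28 (E = -11*1/14 + 37*(1/28) = -11/14 + 37/28 = 15/28 ≈ 0.53571)
(201 + E)/(182 + (-11 - 2)*7) = (201 + 15/28)/(182 + (-11 - 2)*7) = 5643/(28*(182 - 13*7)) = 5643/(28*(182 - 91)) = (5643/28)/91 = (5643/28)*(1/91) = 5643/2548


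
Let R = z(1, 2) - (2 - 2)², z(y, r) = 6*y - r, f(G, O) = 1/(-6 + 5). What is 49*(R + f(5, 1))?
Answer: 147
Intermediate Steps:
f(G, O) = -1 (f(G, O) = 1/(-1) = -1)
z(y, r) = -r + 6*y
R = 4 (R = (-1*2 + 6*1) - (2 - 2)² = (-2 + 6) - 1*0² = 4 - 1*0 = 4 + 0 = 4)
49*(R + f(5, 1)) = 49*(4 - 1) = 49*3 = 147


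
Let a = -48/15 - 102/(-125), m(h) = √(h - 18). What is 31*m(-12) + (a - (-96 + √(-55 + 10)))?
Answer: 11702/125 - 3*I*√5 + 31*I*√30 ≈ 93.616 + 163.09*I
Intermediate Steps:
m(h) = √(-18 + h)
a = -298/125 (a = -48*1/15 - 102*(-1/125) = -16/5 + 102/125 = -298/125 ≈ -2.3840)
31*m(-12) + (a - (-96 + √(-55 + 10))) = 31*√(-18 - 12) + (-298/125 - (-96 + √(-55 + 10))) = 31*√(-30) + (-298/125 - (-96 + √(-45))) = 31*(I*√30) + (-298/125 - (-96 + 3*I*√5)) = 31*I*√30 + (-298/125 + (96 - 3*I*√5)) = 31*I*√30 + (11702/125 - 3*I*√5) = 11702/125 - 3*I*√5 + 31*I*√30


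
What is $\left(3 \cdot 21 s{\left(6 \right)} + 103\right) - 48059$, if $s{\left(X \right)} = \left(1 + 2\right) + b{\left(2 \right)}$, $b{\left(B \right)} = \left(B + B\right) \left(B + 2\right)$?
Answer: $-46759$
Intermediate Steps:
$b{\left(B \right)} = 2 B \left(2 + B\right)$
$s{\left(X \right)} = 19$ ($s{\left(X \right)} = \left(1 + 2\right) + 2 \cdot 2 \left(2 + 2\right) = 3 + 2 \cdot 2 \cdot 4 = 3 + 16 = 19$)
$\left(3 \cdot 21 s{\left(6 \right)} + 103\right) - 48059 = \left(3 \cdot 21 \cdot 19 + 103\right) - 48059 = \left(63 \cdot 19 + 103\right) - 48059 = \left(1197 + 103\right) - 48059 = 1300 - 48059 = -46759$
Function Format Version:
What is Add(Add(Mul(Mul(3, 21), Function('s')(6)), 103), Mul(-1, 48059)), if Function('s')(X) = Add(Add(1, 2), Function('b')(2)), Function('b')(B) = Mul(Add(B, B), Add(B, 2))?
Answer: -46759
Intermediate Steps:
Function('b')(B) = Mul(2, B, Add(2, B)) (Function('b')(B) = Mul(Mul(2, B), Add(2, B)) = Mul(2, B, Add(2, B)))
Function('s')(X) = 19 (Function('s')(X) = Add(Add(1, 2), Mul(2, 2, Add(2, 2))) = Add(3, Mul(2, 2, 4)) = Add(3, 16) = 19)
Add(Add(Mul(Mul(3, 21), Function('s')(6)), 103), Mul(-1, 48059)) = Add(Add(Mul(Mul(3, 21), 19), 103), Mul(-1, 48059)) = Add(Add(Mul(63, 19), 103), -48059) = Add(Add(1197, 103), -48059) = Add(1300, -48059) = -46759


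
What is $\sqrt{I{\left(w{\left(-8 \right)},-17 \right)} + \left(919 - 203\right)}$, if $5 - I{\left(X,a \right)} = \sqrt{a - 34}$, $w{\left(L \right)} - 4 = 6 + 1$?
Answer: $\sqrt{721 - i \sqrt{51}} \approx 26.852 - 0.133 i$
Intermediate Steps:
$w{\left(L \right)} = 11$ ($w{\left(L \right)} = 4 + \left(6 + 1\right) = 4 + 7 = 11$)
$I{\left(X,a \right)} = 5 - \sqrt{-34 + a}$ ($I{\left(X,a \right)} = 5 - \sqrt{a - 34} = 5 - \sqrt{-34 + a}$)
$\sqrt{I{\left(w{\left(-8 \right)},-17 \right)} + \left(919 - 203\right)} = \sqrt{\left(5 - \sqrt{-34 - 17}\right) + \left(919 - 203\right)} = \sqrt{\left(5 - \sqrt{-51}\right) + 716} = \sqrt{\left(5 - i \sqrt{51}\right) + 716} = \sqrt{721 - i \sqrt{51}}$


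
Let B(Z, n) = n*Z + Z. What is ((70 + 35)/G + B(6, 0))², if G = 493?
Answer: 9381969/243049 ≈ 38.601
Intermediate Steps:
B(Z, n) = Z + Z*n (B(Z, n) = Z*n + Z = Z + Z*n)
((70 + 35)/G + B(6, 0))² = ((70 + 35)/493 + 6*(1 + 0))² = (105*(1/493) + 6*1)² = (105/493 + 6)² = (3063/493)² = 9381969/243049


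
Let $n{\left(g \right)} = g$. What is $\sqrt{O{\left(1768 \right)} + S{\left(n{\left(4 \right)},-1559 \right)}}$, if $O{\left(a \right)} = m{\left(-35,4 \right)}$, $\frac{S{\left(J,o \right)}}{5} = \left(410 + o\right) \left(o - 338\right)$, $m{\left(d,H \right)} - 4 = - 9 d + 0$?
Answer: $2 \sqrt{2724646} \approx 3301.3$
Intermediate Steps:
$m{\left(d,H \right)} = 4 - 9 d$ ($m{\left(d,H \right)} = 4 + \left(- 9 d + 0\right) = 4 - 9 d$)
$S{\left(J,o \right)} = 5 \left(-338 + o\right) \left(410 + o\right)$ ($S{\left(J,o \right)} = 5 \left(410 + o\right) \left(o - 338\right) = 5 \left(410 + o\right) \left(-338 + o\right) = 5 \left(-338 + o\right) \left(410 + o\right)$)
$O{\left(a \right)} = 319$ ($O{\left(a \right)} = 4 - -315 = 4 + 315 = 319$)
$\sqrt{O{\left(1768 \right)} + S{\left(n{\left(4 \right)},-1559 \right)}} = \sqrt{319 + \left(-692900 + 5 \left(-1559\right)^{2} + 360 \left(-1559\right)\right)} = \sqrt{319 - -10898265} = \sqrt{319 + 10898265} = \sqrt{10898584} = 2 \sqrt{2724646}$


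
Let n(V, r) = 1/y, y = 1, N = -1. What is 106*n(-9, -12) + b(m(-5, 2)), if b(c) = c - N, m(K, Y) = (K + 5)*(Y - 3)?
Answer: 107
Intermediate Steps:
m(K, Y) = (-3 + Y)*(5 + K) (m(K, Y) = (5 + K)*(-3 + Y) = (-3 + Y)*(5 + K))
n(V, r) = 1 (n(V, r) = 1/1 = 1)
b(c) = 1 + c (b(c) = c - 1*(-1) = c + 1 = 1 + c)
106*n(-9, -12) + b(m(-5, 2)) = 106*1 + (1 + (-15 - 3*(-5) + 5*2 - 5*2)) = 106 + (1 + (-15 + 15 + 10 - 10)) = 106 + (1 + 0) = 106 + 1 = 107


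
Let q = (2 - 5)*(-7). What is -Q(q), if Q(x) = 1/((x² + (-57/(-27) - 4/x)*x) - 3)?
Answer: -3/1435 ≈ -0.0020906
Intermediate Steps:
q = 21 (q = -3*(-7) = 21)
Q(x) = 1/(-3 + x² + x*(19/9 - 4/x)) (Q(x) = 1/((x² + (-57*(-1/27) - 4/x)*x) - 3) = 1/((x² + (19/9 - 4/x)*x) - 3) = 1/((x² + x*(19/9 - 4/x)) - 3) = 1/(-3 + x² + x*(19/9 - 4/x)))
-Q(q) = -9/(-63 + 9*21² + 19*21) = -9/(-63 + 9*441 + 399) = -9/(-63 + 3969 + 399) = -9/4305 = -1*3/1435 = -3/1435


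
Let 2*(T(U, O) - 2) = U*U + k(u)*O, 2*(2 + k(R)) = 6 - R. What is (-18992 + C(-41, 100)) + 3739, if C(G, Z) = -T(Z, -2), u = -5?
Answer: -40503/2 ≈ -20252.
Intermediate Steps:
k(R) = 1 - R/2 (k(R) = -2 + (6 - R)/2 = -2 + (3 - R/2) = 1 - R/2)
T(U, O) = 2 + U**2/2 + 7*O/4 (T(U, O) = 2 + (U*U + (1 - 1/2*(-5))*O)/2 = 2 + (U**2 + (1 + 5/2)*O)/2 = 2 + (U**2 + 7*O/2)/2 = 2 + (U**2/2 + 7*O/4) = 2 + U**2/2 + 7*O/4)
C(G, Z) = 3/2 - Z**2/2 (C(G, Z) = -(2 + Z**2/2 + (7/4)*(-2)) = -(2 + Z**2/2 - 7/2) = -(-3/2 + Z**2/2) = 3/2 - Z**2/2)
(-18992 + C(-41, 100)) + 3739 = (-18992 + (3/2 - 1/2*100**2)) + 3739 = (-18992 + (3/2 - 1/2*10000)) + 3739 = (-18992 + (3/2 - 5000)) + 3739 = (-18992 - 9997/2) + 3739 = -47981/2 + 3739 = -40503/2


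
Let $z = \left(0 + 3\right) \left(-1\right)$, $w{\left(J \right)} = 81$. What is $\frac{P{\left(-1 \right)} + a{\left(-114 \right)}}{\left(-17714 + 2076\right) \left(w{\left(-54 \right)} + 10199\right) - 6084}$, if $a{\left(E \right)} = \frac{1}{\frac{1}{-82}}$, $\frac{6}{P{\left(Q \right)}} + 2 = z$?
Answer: $\frac{104}{200955905} \approx 5.1753 \cdot 10^{-7}$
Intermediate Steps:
$z = -3$ ($z = 3 \left(-1\right) = -3$)
$P{\left(Q \right)} = - \frac{6}{5}$ ($P{\left(Q \right)} = \frac{6}{-2 - 3} = \frac{6}{-5} = 6 \left(- \frac{1}{5}\right) = - \frac{6}{5}$)
$a{\left(E \right)} = -82$ ($a{\left(E \right)} = \frac{1}{- \frac{1}{82}} = -82$)
$\frac{P{\left(-1 \right)} + a{\left(-114 \right)}}{\left(-17714 + 2076\right) \left(w{\left(-54 \right)} + 10199\right) - 6084} = \frac{- \frac{6}{5} - 82}{\left(-17714 + 2076\right) \left(81 + 10199\right) - 6084} = - \frac{416}{5 \left(\left(-15638\right) 10280 - 6084\right)} = - \frac{416}{5 \left(-160758640 - 6084\right)} = - \frac{416}{5 \left(-160764724\right)} = \left(- \frac{416}{5}\right) \left(- \frac{1}{160764724}\right) = \frac{104}{200955905}$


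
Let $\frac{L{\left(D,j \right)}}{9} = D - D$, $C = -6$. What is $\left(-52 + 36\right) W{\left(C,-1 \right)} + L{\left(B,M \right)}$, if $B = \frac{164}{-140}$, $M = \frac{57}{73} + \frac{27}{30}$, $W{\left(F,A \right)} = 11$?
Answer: $-176$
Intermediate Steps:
$M = \frac{1227}{730}$ ($M = 57 \cdot \frac{1}{73} + 27 \cdot \frac{1}{30} = \frac{57}{73} + \frac{9}{10} = \frac{1227}{730} \approx 1.6808$)
$B = - \frac{41}{35}$ ($B = 164 \left(- \frac{1}{140}\right) = - \frac{41}{35} \approx -1.1714$)
$L{\left(D,j \right)} = 0$ ($L{\left(D,j \right)} = 9 \left(D - D\right) = 9 \cdot 0 = 0$)
$\left(-52 + 36\right) W{\left(C,-1 \right)} + L{\left(B,M \right)} = \left(-52 + 36\right) 11 + 0 = \left(-16\right) 11 + 0 = -176 + 0 = -176$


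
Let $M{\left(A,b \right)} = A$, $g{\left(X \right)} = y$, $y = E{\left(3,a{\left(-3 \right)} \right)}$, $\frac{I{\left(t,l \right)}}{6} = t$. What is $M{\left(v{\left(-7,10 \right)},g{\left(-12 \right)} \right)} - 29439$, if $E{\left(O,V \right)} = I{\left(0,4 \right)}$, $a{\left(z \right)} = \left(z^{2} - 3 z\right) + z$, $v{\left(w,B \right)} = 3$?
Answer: $-29436$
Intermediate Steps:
$a{\left(z \right)} = z^{2} - 2 z$
$I{\left(t,l \right)} = 6 t$
$E{\left(O,V \right)} = 0$ ($E{\left(O,V \right)} = 6 \cdot 0 = 0$)
$y = 0$
$g{\left(X \right)} = 0$
$M{\left(v{\left(-7,10 \right)},g{\left(-12 \right)} \right)} - 29439 = 3 - 29439 = -29436$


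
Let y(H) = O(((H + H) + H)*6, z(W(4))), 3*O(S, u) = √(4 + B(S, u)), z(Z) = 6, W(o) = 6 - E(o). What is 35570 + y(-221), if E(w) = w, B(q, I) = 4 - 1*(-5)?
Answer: 35570 + √13/3 ≈ 35571.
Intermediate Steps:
B(q, I) = 9 (B(q, I) = 4 + 5 = 9)
W(o) = 6 - o
O(S, u) = √13/3 (O(S, u) = √(4 + 9)/3 = √13/3)
y(H) = √13/3
35570 + y(-221) = 35570 + √13/3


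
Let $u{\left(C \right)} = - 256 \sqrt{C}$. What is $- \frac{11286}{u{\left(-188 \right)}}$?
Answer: $- \frac{5643 i \sqrt{47}}{12032} \approx - 3.2153 i$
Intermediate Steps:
$- \frac{11286}{u{\left(-188 \right)}} = - \frac{11286}{\left(-256\right) \sqrt{-188}} = - \frac{11286}{\left(-256\right) 2 i \sqrt{47}} = - \frac{11286}{\left(-512\right) i \sqrt{47}} = - 11286 \frac{i \sqrt{47}}{24064} = - \frac{5643 i \sqrt{47}}{12032}$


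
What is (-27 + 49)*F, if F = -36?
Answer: -792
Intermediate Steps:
(-27 + 49)*F = (-27 + 49)*(-36) = 22*(-36) = -792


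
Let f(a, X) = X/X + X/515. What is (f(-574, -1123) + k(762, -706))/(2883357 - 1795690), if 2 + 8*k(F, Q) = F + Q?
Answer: 1639/320084860 ≈ 5.1205e-6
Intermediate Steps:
k(F, Q) = -1/4 + F/8 + Q/8 (k(F, Q) = -1/4 + (F + Q)/8 = -1/4 + (F/8 + Q/8) = -1/4 + F/8 + Q/8)
f(a, X) = 1 + X/515 (f(a, X) = 1 + X*(1/515) = 1 + X/515)
(f(-574, -1123) + k(762, -706))/(2883357 - 1795690) = ((1 + (1/515)*(-1123)) + (-1/4 + (1/8)*762 + (1/8)*(-706)))/(2883357 - 1795690) = ((1 - 1123/515) + (-1/4 + 381/4 - 353/4))/1087667 = (-608/515 + 27/4)*(1/1087667) = (11473/2060)*(1/1087667) = 1639/320084860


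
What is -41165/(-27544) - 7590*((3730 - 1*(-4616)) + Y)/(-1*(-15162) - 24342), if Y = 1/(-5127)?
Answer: 149125967167471/21606367464 ≈ 6901.9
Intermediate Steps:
Y = -1/5127 ≈ -0.00019505
-41165/(-27544) - 7590*((3730 - 1*(-4616)) + Y)/(-1*(-15162) - 24342) = -41165/(-27544) - 7590*((3730 - 1*(-4616)) - 1/5127)/(-1*(-15162) - 24342) = -41165*(-1/27544) - 7590*((3730 + 4616) - 1/5127)/(15162 - 24342) = 41165/27544 - 7590/((-9180/(8346 - 1/5127))) = 41165/27544 - 7590/((-9180/42789941/5127)) = 41165/27544 - 7590/((-9180*5127/42789941)) = 41165/27544 - 7590/(-47065860/42789941) = 41165/27544 - 7590*(-42789941/47065860) = 41165/27544 + 10825855073/1568862 = 149125967167471/21606367464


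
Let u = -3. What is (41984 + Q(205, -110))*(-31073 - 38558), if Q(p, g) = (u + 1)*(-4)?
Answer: -2923944952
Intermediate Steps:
Q(p, g) = 8 (Q(p, g) = (-3 + 1)*(-4) = -2*(-4) = 8)
(41984 + Q(205, -110))*(-31073 - 38558) = (41984 + 8)*(-31073 - 38558) = 41992*(-69631) = -2923944952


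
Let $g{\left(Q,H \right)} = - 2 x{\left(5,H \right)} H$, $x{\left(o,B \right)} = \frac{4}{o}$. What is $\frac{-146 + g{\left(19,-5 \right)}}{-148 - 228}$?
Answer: $\frac{69}{188} \approx 0.36702$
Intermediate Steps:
$g{\left(Q,H \right)} = - \frac{8 H}{5}$ ($g{\left(Q,H \right)} = - 2 \cdot \frac{4}{5} H = - 2 \cdot 4 \cdot \frac{1}{5} H = \left(-2\right) \frac{4}{5} H = - \frac{8 H}{5}$)
$\frac{-146 + g{\left(19,-5 \right)}}{-148 - 228} = \frac{-146 - -8}{-148 - 228} = \frac{-146 + 8}{-148 - 228} = - \frac{138}{-148 - 228} = - \frac{138}{-376} = \left(-138\right) \left(- \frac{1}{376}\right) = \frac{69}{188}$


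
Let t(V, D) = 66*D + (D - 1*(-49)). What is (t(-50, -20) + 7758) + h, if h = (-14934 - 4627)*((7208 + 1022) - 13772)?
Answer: 108413529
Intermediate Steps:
t(V, D) = 49 + 67*D (t(V, D) = 66*D + (D + 49) = 66*D + (49 + D) = 49 + 67*D)
h = 108407062 (h = -19561*(8230 - 13772) = -19561*(-5542) = 108407062)
(t(-50, -20) + 7758) + h = ((49 + 67*(-20)) + 7758) + 108407062 = ((49 - 1340) + 7758) + 108407062 = (-1291 + 7758) + 108407062 = 6467 + 108407062 = 108413529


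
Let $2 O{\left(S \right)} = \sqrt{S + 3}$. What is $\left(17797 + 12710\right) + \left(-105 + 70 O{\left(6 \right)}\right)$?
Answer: $30507$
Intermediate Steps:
$O{\left(S \right)} = \frac{\sqrt{3 + S}}{2}$ ($O{\left(S \right)} = \frac{\sqrt{S + 3}}{2} = \frac{\sqrt{3 + S}}{2}$)
$\left(17797 + 12710\right) + \left(-105 + 70 O{\left(6 \right)}\right) = \left(17797 + 12710\right) - \left(105 - 70 \frac{\sqrt{3 + 6}}{2}\right) = 30507 - \left(105 - 70 \frac{\sqrt{9}}{2}\right) = 30507 - \left(105 - 70 \cdot \frac{1}{2} \cdot 3\right) = 30507 + \left(-105 + 70 \cdot \frac{3}{2}\right) = 30507 + \left(-105 + 105\right) = 30507 + 0 = 30507$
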